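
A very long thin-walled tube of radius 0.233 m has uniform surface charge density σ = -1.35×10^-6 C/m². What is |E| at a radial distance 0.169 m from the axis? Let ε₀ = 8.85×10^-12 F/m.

Choose a coaxial cylinder of radius r = 0.169 m (arbitrary length L) as the Gaussian surface (r < 0.233 m, inside the shell).
All the surface charge lies outside this cylinder: Q_enc = 0, hence E = 0.

E = 0 (no enclosed charge)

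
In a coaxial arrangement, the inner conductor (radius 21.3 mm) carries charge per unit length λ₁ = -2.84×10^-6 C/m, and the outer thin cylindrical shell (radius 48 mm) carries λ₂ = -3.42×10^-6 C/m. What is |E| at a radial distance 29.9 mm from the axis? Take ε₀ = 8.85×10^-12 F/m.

Take a coaxial cylindrical Gaussian surface of radius r = 29.9 mm and length L (between the conductors, 21.3 mm < r < 48 mm).
The shell at 48 mm lies outside the Gaussian surface, so λ_enc = λ₁ = -2.84×10^-6 C/m.
Since E is radial and uniform over the curved surface, Φ = E·2πrL = Q_enc/ε₀ = λ_enc L/ε₀.
E = |λ_enc|/(2πε₀r) = (2.84e-6)/(2π·8.85×10^-12·0.0299) = 1.71e6 N/C.

|E| ≈ 1.71e6 N/C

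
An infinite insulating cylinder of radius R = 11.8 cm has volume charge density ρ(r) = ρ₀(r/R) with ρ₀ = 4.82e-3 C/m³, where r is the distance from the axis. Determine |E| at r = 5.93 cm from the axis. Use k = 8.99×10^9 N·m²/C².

E ≈ 5.41×10^6 N/C

By cylindrical symmetry E is radial; use a coaxial Gaussian cylinder of radius 5.93 cm and length L (r < R).
λ_enc = ∫₀^r ρ(r')·2πr' dr' = (2πρ₀/R)·r^3/3 = 1.784×10^-5 C/m.
Gauss's law: E·2πrL = λ_enc L/ε₀.
E = 2k|λ_enc|/r = 2(8.99×10^9)(1.784e-5)/(0.0593) = 5.41e6 N/C.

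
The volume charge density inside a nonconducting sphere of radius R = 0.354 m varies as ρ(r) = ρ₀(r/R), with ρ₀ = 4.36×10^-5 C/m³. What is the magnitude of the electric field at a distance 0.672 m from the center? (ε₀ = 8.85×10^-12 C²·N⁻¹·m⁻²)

Use a concentric Gaussian sphere at r = 0.672 m (r > R, all charge enclosed).
Q_enc = 4π ∫₀^R ρ₀(r'/R)^1 r'² dr' = 4πρ₀R³/4 = 6.076×10^-6 C.
By Gauss's law, ∮E·dA = E·4πr² = Q_enc/ε₀.
E = |Q_enc|/(4πε₀r²) = (6.076×10^-6)/(4π·8.85×10^-12·(0.672)²) = 1.21×10^5 N/C.

1.21×10^5 V/m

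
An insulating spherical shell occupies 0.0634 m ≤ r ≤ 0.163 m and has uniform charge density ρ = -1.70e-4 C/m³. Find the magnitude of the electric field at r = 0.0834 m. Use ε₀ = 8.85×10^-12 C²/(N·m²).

Use a concentric Gaussian sphere at r = 0.0834 m (within the shell material, 0.0634 m < r < 0.163 m).
Enclosed charge is the volume from a to r: Q_enc = (4π/3)ρ(r³ − a³) = -2.316e-7 C.
Gauss's law: E·4πr² = Q_enc/ε₀.
E = |Q_enc|/(4πε₀r²) = (2.316×10^-7)/(4π·8.85×10^-12·(0.0834)²) = 2.99×10^5 N/C.

2.99e5 N/C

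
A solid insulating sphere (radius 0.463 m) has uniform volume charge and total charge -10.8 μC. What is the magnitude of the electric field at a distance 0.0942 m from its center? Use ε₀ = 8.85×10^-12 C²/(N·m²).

By spherical symmetry E is radial; choose a Gaussian sphere of radius r = 0.0942 m (r < R).
Only the charge within r is enclosed: Q_enc = Q·(r/R)³ = (-10.8 μC)·(0.0942 m/0.463 m)³ = -9.096×10^-8 C.
Applying ∮E·dA = Q_enc/ε₀ with Φ = E(4πr²):
E = |Q_enc|/(4πε₀r²) = (9.096×10^-8)/(4π·8.85×10^-12·(0.0942)²) = 9.22×10^4 N/C.

|E| ≈ 9.22×10^4 N/C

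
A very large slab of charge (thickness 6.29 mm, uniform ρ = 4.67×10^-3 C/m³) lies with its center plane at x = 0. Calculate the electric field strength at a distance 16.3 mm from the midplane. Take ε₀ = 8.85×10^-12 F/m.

The point |x| = 16.3 mm lies outside the slab (half-thickness 0.003145 m). A symmetric pillbox spanning the full slab encloses Q_enc = ρ·d·A.
Flux = 2EA ⇒ E = |ρ|d/(2ε₀), independent of distance outside.
E = (4.67×10^-3)(0.00629)/(2·8.85×10^-12) = 1.66×10^6 N/C.

|E| = 1.66e6 V/m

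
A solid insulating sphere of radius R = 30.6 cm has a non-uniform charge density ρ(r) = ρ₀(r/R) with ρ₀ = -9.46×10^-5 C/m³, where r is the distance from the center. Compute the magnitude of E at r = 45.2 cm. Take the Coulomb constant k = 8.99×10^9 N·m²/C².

E ≈ 3.75e5 N/C

Take a concentric spherical Gaussian surface of radius r = 45.2 cm (r > R, all charge enclosed).
Q_enc = 4π ∫₀^R ρ₀(r'/R)^1 r'² dr' = 4πρ₀R³/4 = -8.515×10^-6 C.
By Gauss's law, ∮E·dA = E·4πr² = Q_enc/ε₀.
E = k|Q_enc|/r² = (8.99×10^9)(8.515×10^-6)/(0.452)² = 3.75e5 N/C.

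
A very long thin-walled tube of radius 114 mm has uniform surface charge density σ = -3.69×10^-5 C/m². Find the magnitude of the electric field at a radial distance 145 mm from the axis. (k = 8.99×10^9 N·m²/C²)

E ≈ 3.28×10^6 N/C

By cylindrical symmetry E is radial; use a coaxial Gaussian cylinder of radius 145 mm and length L (r > 114 mm).
The whole shell is enclosed: λ_enc = σ·2πR = (-3.69×10^-5)·2π·(0.114) = -2.643×10^-5 C/m.
Applying ∮E·dA = Q_enc/ε₀ with the end caps contributing no flux:
E = 2k|λ_enc|/r = 2(8.99×10^9)(2.643×10^-5)/(0.145) = 3.28×10^6 N/C.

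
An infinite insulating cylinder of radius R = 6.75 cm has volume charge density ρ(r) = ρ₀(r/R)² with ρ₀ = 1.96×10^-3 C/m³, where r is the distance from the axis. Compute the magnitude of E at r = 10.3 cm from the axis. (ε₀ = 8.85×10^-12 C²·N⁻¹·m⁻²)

|E| = 2.45e6 V/m

Take a coaxial cylindrical Gaussian surface of radius r = 10.3 cm and length L (r > R, full charge per length enclosed).
λ_enc = 2π ∫₀^R ρ₀(r'/R)^2 r' dr' = 2πρ₀R²/4 = 1.403×10^-5 C/m.
Since E is radial and uniform over the curved surface, Φ = E·2πrL = Q_enc/ε₀ = λ_enc L/ε₀.
E = |λ_enc|/(2πε₀r) = (1.403×10^-5)/(2π·8.85×10^-12·0.103) = 2.45×10^6 N/C.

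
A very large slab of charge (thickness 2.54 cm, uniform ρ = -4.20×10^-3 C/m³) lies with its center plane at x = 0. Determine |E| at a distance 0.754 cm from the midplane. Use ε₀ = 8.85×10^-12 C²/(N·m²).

|E| = 3.58×10^6 N/C

By symmetry E is perpendicular to the slab. A Gaussian pillbox from −0.754 cm to +0.754 cm (face area A) lies entirely within the slab.
Q_enc = ρ·(2x)·A and flux = 2EA, so 2EA = 2ρxA/ε₀ ⇒ E = |ρ|x/ε₀.
E = (4.20×10^-3)(0.00754)/(8.85×10^-12) = 3.58×10^6 N/C.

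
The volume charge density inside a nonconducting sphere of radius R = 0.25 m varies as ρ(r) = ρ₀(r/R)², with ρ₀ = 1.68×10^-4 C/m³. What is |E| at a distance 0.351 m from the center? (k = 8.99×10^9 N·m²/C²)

Use a concentric Gaussian sphere at r = 0.351 m (r > R, all charge enclosed).
Q_enc = 4π ∫₀^R ρ₀(r'/R)^2 r'² dr' = 4πρ₀R³/5 = 6.597×10^-6 C.
Applying ∮E·dA = Q_enc/ε₀ with Φ = E(4πr²):
E = k|Q_enc|/r² = (8.99×10^9)(6.597e-6)/(0.351)² = 4.81e5 N/C.

E ≈ 4.81e5 N/C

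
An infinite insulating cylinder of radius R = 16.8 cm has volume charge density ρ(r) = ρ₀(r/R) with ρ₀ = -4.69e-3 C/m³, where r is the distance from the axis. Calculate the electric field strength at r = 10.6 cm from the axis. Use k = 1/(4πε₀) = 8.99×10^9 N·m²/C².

|E| = 1.18e7 V/m

Take a coaxial cylindrical Gaussian surface of radius r = 10.6 cm and length L (r < R).
Integrating ρ over the cross-section to radius r: λ_enc = (2πρ₀/R) ∫₀^r r'^2 dr' = 2πρ₀ r^3/(3·R) = -6.964e-5 C/m.
Gauss's law: E·2πrL = λ_enc L/ε₀.
E = 2k|λ_enc|/r = 2(8.99×10^9)(6.964×10^-5)/(0.106) = 1.18e7 N/C.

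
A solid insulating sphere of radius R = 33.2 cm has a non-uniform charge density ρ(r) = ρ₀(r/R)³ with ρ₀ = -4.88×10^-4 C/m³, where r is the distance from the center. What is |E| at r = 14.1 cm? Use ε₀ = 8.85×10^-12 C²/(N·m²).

|E| = 9.93×10^4 N/C

Symmetry ⇒ E = E(r) r̂. Gaussian sphere of radius r = 14.1 cm (r < R).
Integrate the density: Q_enc = 4π ∫₀^r ρ₀(r'/R)^3 r'² dr' = 4πρ₀ r^6/(6·R³) = -2.195×10^-7 C.
Since E is radial and uniform over the Gaussian sphere, Φ = E·4πr² = Q_enc/ε₀.
E = |Q_enc|/(4πε₀r²) = (2.195×10^-7)/(4π·8.85×10^-12·(0.141)²) = 9.93×10^4 N/C.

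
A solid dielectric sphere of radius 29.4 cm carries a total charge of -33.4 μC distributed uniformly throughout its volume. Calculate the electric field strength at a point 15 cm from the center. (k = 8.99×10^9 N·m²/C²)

Symmetry ⇒ E = E(r) r̂. Gaussian sphere of radius r = 15 cm (r < R).
For a uniform sphere the enclosed fraction is (r/R)³, so Q_enc = (-33.4 μC)(0.15/0.294)³ = -4.436×10^-6 C.
By Gauss's law, ∮E·dA = E·4πr² = Q_enc/ε₀.
E = k|Q_enc|/r² = (8.99×10^9)(4.436e-6)/(0.15)² = 1.77e6 N/C.

1.77×10^6 V/m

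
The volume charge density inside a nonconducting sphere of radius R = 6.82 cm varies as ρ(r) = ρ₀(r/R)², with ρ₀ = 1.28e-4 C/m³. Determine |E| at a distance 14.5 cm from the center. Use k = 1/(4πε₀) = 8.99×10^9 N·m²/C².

E ≈ 4.36×10^4 V/m

Take a concentric spherical Gaussian surface of radius r = 14.5 cm (r > R, all charge enclosed).
Q_enc = 4π ∫₀^R ρ₀(r'/R)^2 r'² dr' = 4πρ₀R³/5 = 1.02×10^-7 C.
Since E is radial and uniform over the Gaussian sphere, Φ = E·4πr² = Q_enc/ε₀.
E = k|Q_enc|/r² = (8.99×10^9)(1.02×10^-7)/(0.145)² = 4.36e4 N/C.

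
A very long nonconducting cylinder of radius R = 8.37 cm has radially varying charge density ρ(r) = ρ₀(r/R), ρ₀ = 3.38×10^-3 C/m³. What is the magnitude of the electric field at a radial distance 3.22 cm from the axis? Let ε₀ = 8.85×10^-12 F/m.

Take a coaxial cylindrical Gaussian surface of radius r = 3.22 cm and length L (r < R).
Integrating ρ over the cross-section to radius r: λ_enc = (2πρ₀/R) ∫₀^r r'^2 dr' = 2πρ₀ r^3/(3·R) = 2.824×10^-6 C/m.
Since E is radial and uniform over the curved surface, Φ = E·2πrL = Q_enc/ε₀ = λ_enc L/ε₀.
E = |λ_enc|/(2πε₀r) = (2.824e-6)/(2π·8.85×10^-12·0.0322) = 1.58×10^6 N/C.

E ≈ 1.58e6 N/C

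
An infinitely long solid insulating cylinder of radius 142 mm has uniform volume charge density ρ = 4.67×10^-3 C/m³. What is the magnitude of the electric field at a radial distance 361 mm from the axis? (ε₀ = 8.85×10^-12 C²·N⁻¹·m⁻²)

|E| ≈ 1.47×10^7 V/m

Coaxial Gaussian cylinder, radius r = 361 mm, length L (r > 142 mm, full cross-section enclosed).
λ_enc = ρ·πR² = (4.67e-3)π(0.142)² = 2.958e-4 C/m.
By Gauss's law (flux through the curved wall only), E·2πrL = λ_enc L/ε₀.
E = |λ_enc|/(2πε₀r) = (2.958e-4)/(2π·8.85×10^-12·0.361) = 1.47×10^7 N/C.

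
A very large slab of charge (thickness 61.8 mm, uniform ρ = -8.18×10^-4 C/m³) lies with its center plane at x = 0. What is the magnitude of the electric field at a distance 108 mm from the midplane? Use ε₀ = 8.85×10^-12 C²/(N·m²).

The point |x| = 108 mm lies outside the slab (half-thickness 0.0309 m). A symmetric pillbox spanning the full slab encloses Q_enc = ρ·d·A.
Flux = 2EA ⇒ E = |ρ|d/(2ε₀), independent of distance outside.
E = (8.18×10^-4)(0.0618)/(2·8.85×10^-12) = 2.86×10^6 N/C.

2.86e6 N/C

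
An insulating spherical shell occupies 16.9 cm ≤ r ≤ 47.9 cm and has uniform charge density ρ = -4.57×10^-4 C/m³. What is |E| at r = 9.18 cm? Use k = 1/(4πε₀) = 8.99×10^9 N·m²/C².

Use a concentric Gaussian sphere at r = 9.18 cm (r < 16.9 cm, inside the empty cavity).
Q_enc = 0 (all charge lies at larger r); Gauss's law gives E = 0.

|E| = 0 N/C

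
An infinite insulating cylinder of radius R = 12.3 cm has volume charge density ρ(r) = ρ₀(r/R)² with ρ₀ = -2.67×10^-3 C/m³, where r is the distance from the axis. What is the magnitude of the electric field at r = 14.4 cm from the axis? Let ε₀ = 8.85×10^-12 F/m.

7.92×10^6 N/C

Take a coaxial cylindrical Gaussian surface of radius r = 14.4 cm and length L (r > R, full charge per length enclosed).
λ_enc = 2π ∫₀^R ρ₀(r'/R)^2 r' dr' = 2πρ₀R²/4 = -6.345×10^-5 C/m.
Since E is radial and uniform over the curved surface, Φ = E·2πrL = Q_enc/ε₀ = λ_enc L/ε₀.
E = |λ_enc|/(2πε₀r) = (6.345×10^-5)/(2π·8.85×10^-12·0.144) = 7.92e6 N/C.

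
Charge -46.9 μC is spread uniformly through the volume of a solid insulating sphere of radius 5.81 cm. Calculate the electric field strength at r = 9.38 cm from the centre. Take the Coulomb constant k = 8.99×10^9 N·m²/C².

|E| = 4.79e7 N/C

Symmetry ⇒ E = E(r) r̂. Gaussian sphere of radius r = 9.38 cm (r > R, so the entire charge is enclosed).
Q_enc = -46.9 μC = -4.69×10^-5 C.
Applying ∮E·dA = Q_enc/ε₀ with Φ = E(4πr²):
E = k|Q_enc|/r² = (8.99×10^9)(4.69×10^-5)/(0.0938)² = 4.79×10^7 N/C.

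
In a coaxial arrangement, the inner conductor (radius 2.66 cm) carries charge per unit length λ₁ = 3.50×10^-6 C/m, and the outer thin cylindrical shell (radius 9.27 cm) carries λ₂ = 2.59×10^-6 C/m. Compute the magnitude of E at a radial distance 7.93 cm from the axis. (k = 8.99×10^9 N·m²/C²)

7.94×10^5 N/C

Choose a coaxial cylinder of radius r = 7.93 cm (arbitrary length L) as the Gaussian surface (between the conductors, 2.66 cm < r < 9.27 cm).
Only the inner wire is enclosed; the outer shell contributes nothing inside itself. λ_enc = λ₁ = 3.50×10^-6 C/m.
Gauss's law: E·2πrL = λ_enc L/ε₀.
E = 2k|λ_enc|/r = 2(8.99×10^9)(3.50e-6)/(0.0793) = 7.94e5 N/C.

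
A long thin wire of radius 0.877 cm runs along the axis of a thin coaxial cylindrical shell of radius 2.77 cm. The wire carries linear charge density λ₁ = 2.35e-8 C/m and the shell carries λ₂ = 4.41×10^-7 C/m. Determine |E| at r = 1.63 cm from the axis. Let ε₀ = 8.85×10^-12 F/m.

E = 2.59×10^4 N/C

By cylindrical symmetry E is radial; use a coaxial Gaussian cylinder of radius 1.63 cm and length L (between the conductors, 0.877 cm < r < 2.77 cm).
Only the inner wire is enclosed; the outer shell contributes nothing inside itself. λ_enc = λ₁ = 2.35×10^-8 C/m.
Since E is radial and uniform over the curved surface, Φ = E·2πrL = Q_enc/ε₀ = λ_enc L/ε₀.
E = |λ_enc|/(2πε₀r) = (2.35×10^-8)/(2π·8.85×10^-12·0.0163) = 2.59×10^4 N/C.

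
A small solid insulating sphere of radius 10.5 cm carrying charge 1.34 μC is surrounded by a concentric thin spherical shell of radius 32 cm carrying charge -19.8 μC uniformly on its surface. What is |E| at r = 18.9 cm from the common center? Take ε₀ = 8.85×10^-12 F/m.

|E| ≈ 3.37e5 V/m

Use a concentric Gaussian sphere at r = 18.9 cm (between the bodies, 10.5 cm < r < 32 cm).
Only the inner charge is enclosed; the outer shell contributes nothing inside itself. Q_enc = 1.34 μC = 1.34×10^-6 C.
Applying ∮E·dA = Q_enc/ε₀ with Φ = E(4πr²):
E = |Q_enc|/(4πε₀r²) = (1.34×10^-6)/(4π·8.85×10^-12·(0.189)²) = 3.37×10^5 N/C.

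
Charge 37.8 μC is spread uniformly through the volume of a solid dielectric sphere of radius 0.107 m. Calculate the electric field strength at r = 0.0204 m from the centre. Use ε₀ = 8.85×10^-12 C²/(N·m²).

|E| = 5.66×10^6 N/C

Use a concentric Gaussian sphere at r = 0.0204 m (r < R).
For a uniform sphere the enclosed fraction is (r/R)³, so Q_enc = (37.8 μC)(0.0204/0.107)³ = 2.62×10^-7 C.
Since E is radial and uniform over the Gaussian sphere, Φ = E·4πr² = Q_enc/ε₀.
E = |Q_enc|/(4πε₀r²) = (2.62e-7)/(4π·8.85×10^-12·(0.0204)²) = 5.66e6 N/C.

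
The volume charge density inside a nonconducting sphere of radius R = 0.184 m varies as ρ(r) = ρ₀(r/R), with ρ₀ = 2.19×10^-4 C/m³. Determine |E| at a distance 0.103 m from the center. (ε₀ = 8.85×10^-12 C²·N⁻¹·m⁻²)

Use a concentric Gaussian sphere at r = 0.103 m (r < R).
Q_enc = ∫₀^r ρ(r')·4πr'² dr' = (4πρ₀/R) ∫₀^r r'^3 dr' = 4πρ₀ r^4/(4·R) = 4.208×10^-7 C.
Gauss's law: E·4πr² = Q_enc/ε₀.
E = |Q_enc|/(4πε₀r²) = (4.208×10^-7)/(4π·8.85×10^-12·(0.103)²) = 3.57×10^5 N/C.

|E| ≈ 3.57e5 V/m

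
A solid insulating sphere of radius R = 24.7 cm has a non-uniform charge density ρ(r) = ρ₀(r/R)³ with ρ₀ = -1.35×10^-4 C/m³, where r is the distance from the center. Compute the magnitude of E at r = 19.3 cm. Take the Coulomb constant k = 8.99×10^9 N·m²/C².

E ≈ 2.34e5 V/m

By spherical symmetry E is radial; choose a Gaussian sphere of radius r = 19.3 cm (r < R).
Q_enc = ∫₀^r ρ(r')·4πr'² dr' = (4πρ₀/R³) ∫₀^r r'^5 dr' = 4πρ₀ r^6/(6·R³) = -9.697×10^-7 C.
Since E is radial and uniform over the Gaussian sphere, Φ = E·4πr² = Q_enc/ε₀.
E = k|Q_enc|/r² = (8.99×10^9)(9.697×10^-7)/(0.193)² = 2.34×10^5 N/C.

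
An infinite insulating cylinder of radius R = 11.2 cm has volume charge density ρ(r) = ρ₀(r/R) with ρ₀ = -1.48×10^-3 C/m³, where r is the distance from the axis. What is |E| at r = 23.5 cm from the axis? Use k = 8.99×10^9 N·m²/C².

Choose a coaxial cylinder of radius r = 23.5 cm (arbitrary length L) as the Gaussian surface (r > R, full charge per length enclosed).
λ_enc = 2π ∫₀^R ρ₀(r'/R)^1 r' dr' = 2πρ₀R²/3 = -3.888×10^-5 C/m.
By Gauss's law (flux through the curved wall only), E·2πrL = λ_enc L/ε₀.
E = 2k|λ_enc|/r = 2(8.99×10^9)(3.888×10^-5)/(0.235) = 2.97×10^6 N/C.

E = 2.97e6 N/C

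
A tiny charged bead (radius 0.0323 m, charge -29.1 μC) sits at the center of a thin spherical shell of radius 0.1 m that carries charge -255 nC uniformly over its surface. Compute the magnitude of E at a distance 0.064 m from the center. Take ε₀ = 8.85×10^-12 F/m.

E ≈ 6.39×10^7 N/C

By spherical symmetry E is radial; choose a Gaussian sphere of radius r = 0.064 m (between the bodies, 0.0323 m < r < 0.1 m).
Only the inner charge is enclosed; the outer shell contributes nothing inside itself. Q_enc = -29.1 μC = -2.91e-5 C.
Applying ∮E·dA = Q_enc/ε₀ with Φ = E(4πr²):
E = |Q_enc|/(4πε₀r²) = (2.91e-5)/(4π·8.85×10^-12·(0.064)²) = 6.39e7 N/C.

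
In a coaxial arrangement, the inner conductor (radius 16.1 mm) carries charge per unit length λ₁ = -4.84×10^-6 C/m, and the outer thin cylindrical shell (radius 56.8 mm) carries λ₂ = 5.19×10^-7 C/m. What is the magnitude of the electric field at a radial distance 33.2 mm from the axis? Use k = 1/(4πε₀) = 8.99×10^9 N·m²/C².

By cylindrical symmetry E is radial; use a coaxial Gaussian cylinder of radius 33.2 mm and length L (between the conductors, 16.1 mm < r < 56.8 mm).
The shell at 56.8 mm lies outside the Gaussian surface, so λ_enc = λ₁ = -4.84×10^-6 C/m.
By Gauss's law (flux through the curved wall only), E·2πrL = λ_enc L/ε₀.
E = 2k|λ_enc|/r = 2(8.99×10^9)(4.84×10^-6)/(0.0332) = 2.62×10^6 N/C.

|E| = 2.62×10^6 N/C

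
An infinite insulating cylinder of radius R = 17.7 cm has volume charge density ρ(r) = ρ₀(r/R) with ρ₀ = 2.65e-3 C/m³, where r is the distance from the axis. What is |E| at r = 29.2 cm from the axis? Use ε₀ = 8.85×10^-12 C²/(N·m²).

Take a coaxial cylindrical Gaussian surface of radius r = 29.2 cm and length L (r > R, full charge per length enclosed).
λ_enc = 2π ∫₀^R ρ₀(r'/R)^1 r' dr' = 2πρ₀R²/3 = 1.739×10^-4 C/m.
Since E is radial and uniform over the curved surface, Φ = E·2πrL = Q_enc/ε₀ = λ_enc L/ε₀.
E = |λ_enc|/(2πε₀r) = (1.739×10^-4)/(2π·8.85×10^-12·0.292) = 1.07×10^7 N/C.

1.07×10^7 N/C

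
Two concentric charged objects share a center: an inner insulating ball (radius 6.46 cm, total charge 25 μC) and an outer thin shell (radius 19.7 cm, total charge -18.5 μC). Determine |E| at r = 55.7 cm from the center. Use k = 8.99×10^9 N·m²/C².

By spherical symmetry E is radial; choose a Gaussian sphere of radius r = 55.7 cm (r > 19.7 cm, enclosing both).
Q_enc = (25 μC) + (-18.5 μC) = 6.50e-6 C.
Since E is radial and uniform over the Gaussian sphere, Φ = E·4πr² = Q_enc/ε₀.
E = k|Q_enc|/r² = (8.99×10^9)(6.50e-6)/(0.557)² = 1.88×10^5 N/C.

|E| = 1.88×10^5 N/C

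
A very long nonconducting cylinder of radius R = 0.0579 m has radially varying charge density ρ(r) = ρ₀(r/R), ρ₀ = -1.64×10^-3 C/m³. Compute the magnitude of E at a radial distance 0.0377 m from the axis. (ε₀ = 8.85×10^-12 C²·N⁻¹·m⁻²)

Coaxial Gaussian cylinder, radius r = 0.0377 m, length L (r < R).
Integrating ρ over the cross-section to radius r: λ_enc = (2πρ₀/R) ∫₀^r r'^2 dr' = 2πρ₀ r^3/(3·R) = -3.179×10^-6 C/m.
Gauss's law: E·2πrL = λ_enc L/ε₀.
E = |λ_enc|/(2πε₀r) = (3.179×10^-6)/(2π·8.85×10^-12·0.0377) = 1.52×10^6 N/C.

1.52×10^6 N/C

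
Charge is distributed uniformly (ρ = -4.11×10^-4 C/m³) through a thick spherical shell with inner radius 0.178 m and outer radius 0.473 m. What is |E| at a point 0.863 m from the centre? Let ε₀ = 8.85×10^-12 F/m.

Take a concentric spherical Gaussian surface of radius r = 0.863 m (r > 0.473 m, enclosing the whole shell).
Q_enc = ρ·(4π/3)(b³ − a³) = (-4.11e-4)·(4π/3)·((0.473)³ − (0.178)³) = -1.725×10^-4 C.
Applying ∮E·dA = Q_enc/ε₀ with Φ = E(4πr²):
E = |Q_enc|/(4πε₀r²) = (1.725e-4)/(4π·8.85×10^-12·(0.863)²) = 2.08e6 N/C.

|E| ≈ 2.08×10^6 V/m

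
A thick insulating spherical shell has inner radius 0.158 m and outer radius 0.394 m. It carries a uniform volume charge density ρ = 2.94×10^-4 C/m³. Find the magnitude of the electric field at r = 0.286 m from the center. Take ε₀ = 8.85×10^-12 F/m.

Symmetry ⇒ E = E(r) r̂. Gaussian sphere of radius r = 0.286 m (within the shell material, 0.158 m < r < 0.394 m).
Only the shell between 0.158 m and r is enclosed: Q_enc = ρ·(4π/3)(r³ − a³) = (2.94×10^-4)·(4π/3)·((0.286)³ − (0.158)³) = 2.395e-5 C.
Since E is radial and uniform over the Gaussian sphere, Φ = E·4πr² = Q_enc/ε₀.
E = |Q_enc|/(4πε₀r²) = (2.395×10^-5)/(4π·8.85×10^-12·(0.286)²) = 2.63e6 N/C.

E ≈ 2.63×10^6 N/C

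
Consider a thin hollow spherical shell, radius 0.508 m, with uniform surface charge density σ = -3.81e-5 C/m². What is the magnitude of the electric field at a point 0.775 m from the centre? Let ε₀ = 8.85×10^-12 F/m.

Take a concentric spherical Gaussian surface of radius r = 0.775 m (r > 0.508 m).
The entire shell is enclosed: Q_enc = σ·4πR² = (-3.81×10^-5)·4π·(0.508)² = -1.236×10^-4 C.
By Gauss's law, ∮E·dA = E·4πr² = Q_enc/ε₀.
E = |Q_enc|/(4πε₀r²) = (1.236×10^-4)/(4π·8.85×10^-12·(0.775)²) = 1.85×10^6 N/C.

|E| = 1.85×10^6 N/C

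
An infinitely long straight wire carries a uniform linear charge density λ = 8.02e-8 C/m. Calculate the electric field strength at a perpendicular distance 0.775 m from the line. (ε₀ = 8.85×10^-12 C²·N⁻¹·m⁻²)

Choose a coaxial cylinder of radius r = 0.775 m (arbitrary length L) as the Gaussian surface.
Q_enc = λL, so λ_enc = 8.02×10^-8 C/m.
Since E is radial and uniform over the curved surface, Φ = E·2πrL = Q_enc/ε₀ = λ_enc L/ε₀.
E = |λ_enc|/(2πε₀r) = (8.02×10^-8)/(2π·8.85×10^-12·0.775) = 1.86×10^3 N/C.

|E| = 1.86e3 V/m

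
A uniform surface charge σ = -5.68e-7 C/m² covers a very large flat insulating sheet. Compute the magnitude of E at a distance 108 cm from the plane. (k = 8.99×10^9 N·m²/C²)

E ≈ 3.21e4 V/m

The symmetry is planar: E is normal to the sheet and the same magnitude on both sides. Take a pillbox straddling the sheet with end-cap area A.
Flux Φ = 2EA and Q_enc = σA, so 2EA = σA/ε₀ ⇒ E = |σ|/(2ε₀), independent of distance.
E = 2πk|σ| = 2π(8.99×10^9)(5.68×10^-7) = 3.21e4 N/C.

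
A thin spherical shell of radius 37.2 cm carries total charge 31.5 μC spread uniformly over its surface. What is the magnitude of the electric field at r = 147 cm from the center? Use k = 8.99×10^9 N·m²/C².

Use a concentric Gaussian sphere at r = 147 cm (r > 37.2 cm).
The entire shell is enclosed: Q_enc = 3.15×10^-5 C.
Applying ∮E·dA = Q_enc/ε₀ with Φ = E(4πr²):
E = k|Q_enc|/r² = (8.99×10^9)(3.15×10^-5)/(1.47)² = 1.31e5 N/C.

E = 1.31×10^5 V/m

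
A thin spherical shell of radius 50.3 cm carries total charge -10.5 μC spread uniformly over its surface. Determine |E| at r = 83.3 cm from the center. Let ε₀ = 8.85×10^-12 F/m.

Take a concentric spherical Gaussian surface of radius r = 83.3 cm (r > 50.3 cm).
The entire shell is enclosed: Q_enc = -1.05×10^-5 C.
By Gauss's law, ∮E·dA = E·4πr² = Q_enc/ε₀.
E = |Q_enc|/(4πε₀r²) = (1.05×10^-5)/(4π·8.85×10^-12·(0.833)²) = 1.36e5 N/C.

|E| = 1.36×10^5 N/C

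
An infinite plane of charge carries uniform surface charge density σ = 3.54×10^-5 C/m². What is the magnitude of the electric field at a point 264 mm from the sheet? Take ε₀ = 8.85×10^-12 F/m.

By planar symmetry E is perpendicular to the sheet and uniform; use a Gaussian pillbox with flat faces of area A on each side of the sheet.
Flux Φ = 2EA and Q_enc = σA, so 2EA = σA/ε₀ ⇒ E = |σ|/(2ε₀), independent of distance.
E = |σ|/(2ε₀) = (3.54×10^-5)/(2·8.85×10^-12) = 2.00×10^6 N/C.

E = 2.00×10^6 N/C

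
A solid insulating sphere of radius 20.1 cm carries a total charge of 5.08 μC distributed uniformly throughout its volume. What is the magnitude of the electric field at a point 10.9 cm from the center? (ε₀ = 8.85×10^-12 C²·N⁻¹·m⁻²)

|E| ≈ 6.13e5 N/C

Symmetry ⇒ E = E(r) r̂. Gaussian sphere of radius r = 10.9 cm (r < R).
Only the charge within r is enclosed: Q_enc = Q·(r/R)³ = (5.08 μC)·(10.9 cm/20.1 cm)³ = 8.101e-7 C.
Applying ∮E·dA = Q_enc/ε₀ with Φ = E(4πr²):
E = |Q_enc|/(4πε₀r²) = (8.101×10^-7)/(4π·8.85×10^-12·(0.109)²) = 6.13×10^5 N/C.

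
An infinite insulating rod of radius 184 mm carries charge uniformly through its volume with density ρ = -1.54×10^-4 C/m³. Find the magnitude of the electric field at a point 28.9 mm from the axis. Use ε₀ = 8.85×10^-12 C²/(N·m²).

By cylindrical symmetry E is radial; use a coaxial Gaussian cylinder of radius 28.9 mm and length L (r < R).
Enclosed charge per unit length: λ_enc = ρ·πr² = (-1.54×10^-4)π(0.0289)² = -4.041×10^-7 C/m.
Applying ∮E·dA = Q_enc/ε₀ with the end caps contributing no flux:
E = |λ_enc|/(2πε₀r) = (4.041×10^-7)/(2π·8.85×10^-12·0.0289) = 2.51×10^5 N/C.

|E| ≈ 2.51e5 V/m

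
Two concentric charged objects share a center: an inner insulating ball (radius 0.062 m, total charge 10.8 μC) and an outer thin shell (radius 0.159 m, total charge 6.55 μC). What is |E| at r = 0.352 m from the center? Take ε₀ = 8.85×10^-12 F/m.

|E| = 1.26e6 N/C

Use a concentric Gaussian sphere at r = 0.352 m (r > 0.159 m, enclosing both).
Q_enc = (10.8 μC) + (6.55 μC) = 1.735e-5 C.
By Gauss's law, ∮E·dA = E·4πr² = Q_enc/ε₀.
E = |Q_enc|/(4πε₀r²) = (1.735e-5)/(4π·8.85×10^-12·(0.352)²) = 1.26×10^6 N/C.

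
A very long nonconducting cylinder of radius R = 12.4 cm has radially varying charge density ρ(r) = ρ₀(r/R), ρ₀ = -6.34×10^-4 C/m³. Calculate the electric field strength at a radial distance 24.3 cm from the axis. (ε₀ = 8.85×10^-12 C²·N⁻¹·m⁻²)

Choose a coaxial cylinder of radius r = 24.3 cm (arbitrary length L) as the Gaussian surface (r > R, full charge per length enclosed).
λ_enc = 2π ∫₀^R ρ₀(r'/R)^1 r' dr' = 2πρ₀R²/3 = -2.042×10^-5 C/m.
Applying ∮E·dA = Q_enc/ε₀ with the end caps contributing no flux:
E = |λ_enc|/(2πε₀r) = (2.042×10^-5)/(2π·8.85×10^-12·0.243) = 1.51×10^6 N/C.

|E| ≈ 1.51×10^6 V/m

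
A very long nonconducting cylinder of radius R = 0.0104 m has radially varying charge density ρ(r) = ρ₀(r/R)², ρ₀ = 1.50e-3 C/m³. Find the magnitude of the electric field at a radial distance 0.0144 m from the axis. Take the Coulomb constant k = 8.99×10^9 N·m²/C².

Take a coaxial cylindrical Gaussian surface of radius r = 0.0144 m and length L (r > R, full charge per length enclosed).
λ_enc = 2π ∫₀^R ρ₀(r'/R)^2 r' dr' = 2πρ₀R²/4 = 2.548×10^-7 C/m.
Since E is radial and uniform over the curved surface, Φ = E·2πrL = Q_enc/ε₀ = λ_enc L/ε₀.
E = 2k|λ_enc|/r = 2(8.99×10^9)(2.548×10^-7)/(0.0144) = 3.18×10^5 N/C.

|E| = 3.18e5 N/C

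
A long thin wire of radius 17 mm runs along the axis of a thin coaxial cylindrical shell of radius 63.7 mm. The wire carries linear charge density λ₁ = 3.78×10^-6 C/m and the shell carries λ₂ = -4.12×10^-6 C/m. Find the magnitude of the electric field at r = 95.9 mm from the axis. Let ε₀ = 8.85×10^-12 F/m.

Take a coaxial cylindrical Gaussian surface of radius r = 95.9 mm and length L (r > 63.7 mm, enclosing both).
λ_enc = λ₁ + λ₂ = (3.78e-6) + (-4.12×10^-6) = -3.40×10^-7 C/m.
Applying ∮E·dA = Q_enc/ε₀ with the end caps contributing no flux:
E = |λ_enc|/(2πε₀r) = (3.40e-7)/(2π·8.85×10^-12·0.0959) = 6.38e4 N/C.

E ≈ 6.38e4 N/C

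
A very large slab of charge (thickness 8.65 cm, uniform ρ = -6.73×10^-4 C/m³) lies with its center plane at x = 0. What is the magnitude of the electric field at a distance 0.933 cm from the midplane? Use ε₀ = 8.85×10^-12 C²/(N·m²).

By symmetry E is perpendicular to the slab. A Gaussian pillbox from −0.933 cm to +0.933 cm (face area A) lies entirely within the slab.
Q_enc = ρ·(2x)·A and flux = 2EA, so 2EA = 2ρxA/ε₀ ⇒ E = |ρ|x/ε₀.
E = (6.73×10^-4)(0.00933)/(8.85×10^-12) = 7.10×10^5 N/C.

E ≈ 7.10×10^5 V/m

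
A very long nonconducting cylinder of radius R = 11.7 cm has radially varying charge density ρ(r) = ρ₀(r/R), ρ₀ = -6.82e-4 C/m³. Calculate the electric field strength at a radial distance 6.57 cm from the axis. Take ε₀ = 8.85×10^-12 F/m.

Take a coaxial cylindrical Gaussian surface of radius r = 6.57 cm and length L (r < R).
λ_enc = ∫₀^r ρ(r')·2πr' dr' = (2πρ₀/R)·r^3/3 = -3.462e-6 C/m.
Gauss's law: E·2πrL = λ_enc L/ε₀.
E = |λ_enc|/(2πε₀r) = (3.462e-6)/(2π·8.85×10^-12·0.0657) = 9.48e5 N/C.

|E| = 9.48×10^5 N/C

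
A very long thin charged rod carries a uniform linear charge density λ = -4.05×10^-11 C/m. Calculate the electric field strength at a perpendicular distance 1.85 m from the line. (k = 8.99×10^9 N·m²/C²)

Take a coaxial cylindrical Gaussian surface of radius r = 1.85 m and length L.
Q_enc = λL, so λ_enc = -4.05×10^-11 C/m.
By Gauss's law (flux through the curved wall only), E·2πrL = λ_enc L/ε₀.
E = 2k|λ_enc|/r = 2(8.99×10^9)(4.05×10^-11)/(1.85) = 0.394 N/C.

|E| ≈ 0.394 N/C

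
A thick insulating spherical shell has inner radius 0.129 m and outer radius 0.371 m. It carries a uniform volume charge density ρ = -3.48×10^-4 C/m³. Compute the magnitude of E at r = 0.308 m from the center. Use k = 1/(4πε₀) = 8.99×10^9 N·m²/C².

|E| ≈ 3.74e6 V/m

By spherical symmetry E is radial; choose a Gaussian sphere of radius r = 0.308 m (within the shell material, 0.129 m < r < 0.371 m).
Enclosed charge is the volume from a to r: Q_enc = (4π/3)ρ(r³ − a³) = -3.946e-5 C.
Since E is radial and uniform over the Gaussian sphere, Φ = E·4πr² = Q_enc/ε₀.
E = k|Q_enc|/r² = (8.99×10^9)(3.946×10^-5)/(0.308)² = 3.74×10^6 N/C.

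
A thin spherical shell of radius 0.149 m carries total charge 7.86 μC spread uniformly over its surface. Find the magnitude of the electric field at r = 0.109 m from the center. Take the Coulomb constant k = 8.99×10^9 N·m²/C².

E = 0 (no enclosed charge)

By spherical symmetry E is radial; choose a Gaussian sphere of radius r = 0.109 m (inside the shell, r < 0.149 m).
No charge lies within this surface, so Q_enc = 0 and Gauss's law gives E·4πr² = 0 ⇒ E = 0.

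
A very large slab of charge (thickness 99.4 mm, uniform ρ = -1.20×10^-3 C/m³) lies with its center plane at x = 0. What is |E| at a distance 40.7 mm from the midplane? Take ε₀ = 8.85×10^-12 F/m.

|E| = 5.52e6 N/C

By symmetry E is perpendicular to the slab. A Gaussian pillbox from −40.7 mm to +40.7 mm (face area A) lies entirely within the slab.
Q_enc = ρ·(2x)·A and flux = 2EA, so 2EA = 2ρxA/ε₀ ⇒ E = |ρ|x/ε₀.
E = (1.20×10^-3)(0.0407)/(8.85×10^-12) = 5.52×10^6 N/C.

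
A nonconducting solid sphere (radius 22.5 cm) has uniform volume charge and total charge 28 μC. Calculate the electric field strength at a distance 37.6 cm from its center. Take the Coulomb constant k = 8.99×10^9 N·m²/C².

1.78×10^6 V/m

By spherical symmetry E is radial; choose a Gaussian sphere of radius r = 37.6 cm (r > R, so the entire charge is enclosed).
Q_enc = 28 μC = 2.80×10^-5 C.
Gauss's law: E·4πr² = Q_enc/ε₀.
E = k|Q_enc|/r² = (8.99×10^9)(2.80×10^-5)/(0.376)² = 1.78e6 N/C.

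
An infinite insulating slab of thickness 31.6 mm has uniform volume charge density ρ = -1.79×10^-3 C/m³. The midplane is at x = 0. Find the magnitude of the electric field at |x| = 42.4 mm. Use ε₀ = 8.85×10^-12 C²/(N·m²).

3.20×10^6 N/C

The point |x| = 42.4 mm lies outside the slab (half-thickness 0.0158 m). A symmetric pillbox spanning the full slab encloses Q_enc = ρ·d·A.
Flux = 2EA ⇒ E = |ρ|d/(2ε₀), independent of distance outside.
E = (1.79×10^-3)(0.0316)/(2·8.85×10^-12) = 3.20×10^6 N/C.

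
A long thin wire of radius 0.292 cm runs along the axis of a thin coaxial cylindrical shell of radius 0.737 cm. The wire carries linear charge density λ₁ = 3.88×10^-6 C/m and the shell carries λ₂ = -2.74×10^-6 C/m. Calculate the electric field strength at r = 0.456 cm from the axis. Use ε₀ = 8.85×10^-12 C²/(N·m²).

Take a coaxial cylindrical Gaussian surface of radius r = 0.456 cm and length L (between the conductors, 0.292 cm < r < 0.737 cm).
Only the inner wire is enclosed; the outer shell contributes nothing inside itself. λ_enc = λ₁ = 3.88×10^-6 C/m.
Since E is radial and uniform over the curved surface, Φ = E·2πrL = Q_enc/ε₀ = λ_enc L/ε₀.
E = |λ_enc|/(2πε₀r) = (3.88e-6)/(2π·8.85×10^-12·0.00456) = 1.53e7 N/C.

E ≈ 1.53e7 N/C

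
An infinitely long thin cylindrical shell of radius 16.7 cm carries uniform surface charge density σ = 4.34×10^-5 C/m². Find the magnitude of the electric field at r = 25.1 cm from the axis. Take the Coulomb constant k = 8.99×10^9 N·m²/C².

By cylindrical symmetry E is radial; use a coaxial Gaussian cylinder of radius 25.1 cm and length L (r > 16.7 cm).
The whole shell is enclosed: λ_enc = σ·2πR = (4.34×10^-5)·2π·(0.167) = 4.554×10^-5 C/m.
Gauss's law: E·2πrL = λ_enc L/ε₀.
E = 2k|λ_enc|/r = 2(8.99×10^9)(4.554×10^-5)/(0.251) = 3.26×10^6 N/C.

|E| ≈ 3.26×10^6 N/C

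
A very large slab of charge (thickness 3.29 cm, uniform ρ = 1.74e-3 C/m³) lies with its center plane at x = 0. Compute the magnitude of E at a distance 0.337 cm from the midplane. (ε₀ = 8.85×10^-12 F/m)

By symmetry E is perpendicular to the slab. A Gaussian pillbox from −0.337 cm to +0.337 cm (face area A) lies entirely within the slab.
Q_enc = ρ·(2x)·A and flux = 2EA, so 2EA = 2ρxA/ε₀ ⇒ E = |ρ|x/ε₀.
E = (1.74×10^-3)(0.00337)/(8.85×10^-12) = 6.63e5 N/C.

6.63×10^5 N/C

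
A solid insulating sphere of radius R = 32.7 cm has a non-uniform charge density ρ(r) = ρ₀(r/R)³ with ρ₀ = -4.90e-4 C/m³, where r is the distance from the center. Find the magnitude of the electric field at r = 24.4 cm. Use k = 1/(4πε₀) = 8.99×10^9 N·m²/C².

9.35×10^5 N/C

Use a concentric Gaussian sphere at r = 24.4 cm (r < R).
Integrate the density: Q_enc = 4π ∫₀^r ρ₀(r'/R)^3 r'² dr' = 4πρ₀ r^6/(6·R³) = -6.194×10^-6 C.
Since E is radial and uniform over the Gaussian sphere, Φ = E·4πr² = Q_enc/ε₀.
E = k|Q_enc|/r² = (8.99×10^9)(6.194e-6)/(0.244)² = 9.35e5 N/C.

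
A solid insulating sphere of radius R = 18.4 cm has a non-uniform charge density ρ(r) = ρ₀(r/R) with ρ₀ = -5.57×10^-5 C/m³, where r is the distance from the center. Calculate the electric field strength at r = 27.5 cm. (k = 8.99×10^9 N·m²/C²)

Use a concentric Gaussian sphere at r = 27.5 cm (r > R, all charge enclosed).
Q_enc = 4π ∫₀^R ρ₀(r'/R)^1 r'² dr' = 4πρ₀R³/4 = -1.09×10^-6 C.
By Gauss's law, ∮E·dA = E·4πr² = Q_enc/ε₀.
E = k|Q_enc|/r² = (8.99×10^9)(1.09×10^-6)/(0.275)² = 1.30×10^5 N/C.

|E| = 1.30×10^5 N/C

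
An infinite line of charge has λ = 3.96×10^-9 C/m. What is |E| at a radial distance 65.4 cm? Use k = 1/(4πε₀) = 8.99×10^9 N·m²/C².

E = 109 V/m

Take a coaxial cylindrical Gaussian surface of radius r = 65.4 cm and length L.
Q_enc = λL, so λ_enc = 3.96e-9 C/m.
By Gauss's law (flux through the curved wall only), E·2πrL = λ_enc L/ε₀.
E = 2k|λ_enc|/r = 2(8.99×10^9)(3.96e-9)/(0.654) = 109 N/C.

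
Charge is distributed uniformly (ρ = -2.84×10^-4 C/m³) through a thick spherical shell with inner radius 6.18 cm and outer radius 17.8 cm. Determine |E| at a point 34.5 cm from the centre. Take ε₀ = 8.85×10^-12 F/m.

E ≈ 4.86×10^5 V/m

By spherical symmetry E is radial; choose a Gaussian sphere of radius r = 34.5 cm (r > 17.8 cm, enclosing the whole shell).
Q_enc = ρ·(4π/3)(b³ − a³) = (-2.84×10^-4)·(4π/3)·((0.178)³ − (0.0618)³) = -6.428×10^-6 C.
By Gauss's law, ∮E·dA = E·4πr² = Q_enc/ε₀.
E = |Q_enc|/(4πε₀r²) = (6.428e-6)/(4π·8.85×10^-12·(0.345)²) = 4.86e5 N/C.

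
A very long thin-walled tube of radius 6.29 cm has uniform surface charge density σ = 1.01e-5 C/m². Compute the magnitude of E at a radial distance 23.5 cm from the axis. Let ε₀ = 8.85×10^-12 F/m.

E ≈ 3.05×10^5 N/C

By cylindrical symmetry E is radial; use a coaxial Gaussian cylinder of radius 23.5 cm and length L (r > 6.29 cm).
The whole shell is enclosed: λ_enc = σ·2πR = (1.01×10^-5)·2π·(0.0629) = 3.992e-6 C/m.
By Gauss's law (flux through the curved wall only), E·2πrL = λ_enc L/ε₀.
E = |λ_enc|/(2πε₀r) = (3.992×10^-6)/(2π·8.85×10^-12·0.235) = 3.05e5 N/C.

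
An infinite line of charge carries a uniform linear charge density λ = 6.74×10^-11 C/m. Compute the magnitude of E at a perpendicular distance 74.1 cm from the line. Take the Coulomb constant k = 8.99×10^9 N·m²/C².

|E| = 1.64 N/C

Take a coaxial cylindrical Gaussian surface of radius r = 74.1 cm and length L.
Q_enc = λL, so λ_enc = 6.74×10^-11 C/m.
Applying ∮E·dA = Q_enc/ε₀ with the end caps contributing no flux:
E = 2k|λ_enc|/r = 2(8.99×10^9)(6.74e-11)/(0.741) = 1.64 N/C.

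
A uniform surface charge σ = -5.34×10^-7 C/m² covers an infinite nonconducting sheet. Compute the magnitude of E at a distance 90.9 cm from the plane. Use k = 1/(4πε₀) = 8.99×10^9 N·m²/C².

E = 3.02×10^4 N/C

By planar symmetry E is perpendicular to the sheet and uniform; use a Gaussian pillbox with flat faces of area A on each side of the sheet.
Flux Φ = 2EA and Q_enc = σA, so 2EA = σA/ε₀ ⇒ E = |σ|/(2ε₀), independent of distance.
E = 2πk|σ| = 2π(8.99×10^9)(5.34×10^-7) = 3.02×10^4 N/C.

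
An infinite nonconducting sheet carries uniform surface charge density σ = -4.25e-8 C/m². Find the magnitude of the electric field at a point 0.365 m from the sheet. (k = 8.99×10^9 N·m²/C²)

E ≈ 2.40×10^3 N/C

The symmetry is planar: E is normal to the sheet and the same magnitude on both sides. Take a pillbox straddling the sheet with end-cap area A.
Flux Φ = 2EA and Q_enc = σA, so 2EA = σA/ε₀ ⇒ E = |σ|/(2ε₀), independent of distance.
E = 2πk|σ| = 2π(8.99×10^9)(4.25e-8) = 2.40×10^3 N/C.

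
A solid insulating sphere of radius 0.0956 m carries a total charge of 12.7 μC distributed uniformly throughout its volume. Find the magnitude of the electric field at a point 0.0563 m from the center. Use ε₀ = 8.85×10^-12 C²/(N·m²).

Symmetry ⇒ E = E(r) r̂. Gaussian sphere of radius r = 0.0563 m (r < R).
Only the charge within r is enclosed: Q_enc = Q·(r/R)³ = (12.7 μC)·(0.0563 m/0.0956 m)³ = 2.594e-6 C.
Applying ∮E·dA = Q_enc/ε₀ with Φ = E(4πr²):
E = |Q_enc|/(4πε₀r²) = (2.594×10^-6)/(4π·8.85×10^-12·(0.0563)²) = 7.36×10^6 N/C.

|E| = 7.36e6 V/m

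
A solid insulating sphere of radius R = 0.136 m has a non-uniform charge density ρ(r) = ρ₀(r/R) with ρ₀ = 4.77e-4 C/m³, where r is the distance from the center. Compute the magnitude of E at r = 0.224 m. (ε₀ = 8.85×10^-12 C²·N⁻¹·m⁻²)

By spherical symmetry E is radial; choose a Gaussian sphere of radius r = 0.224 m (r > R, all charge enclosed).
Q_enc = 4π ∫₀^R ρ₀(r'/R)^1 r'² dr' = 4πρ₀R³/4 = 3.77×10^-6 C.
Since E is radial and uniform over the Gaussian sphere, Φ = E·4πr² = Q_enc/ε₀.
E = |Q_enc|/(4πε₀r²) = (3.77×10^-6)/(4π·8.85×10^-12·(0.224)²) = 6.76×10^5 N/C.

|E| = 6.76e5 V/m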